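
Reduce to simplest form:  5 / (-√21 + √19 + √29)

(-27*√21 + 11*√29 + 31*√19 + 2*√11571)/295

Group as (√19 + √29) - √21; multiply by (√19 + √29) + √21, then rationalise the remaining surd.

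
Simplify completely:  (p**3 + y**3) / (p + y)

p**2 - p*y + y**2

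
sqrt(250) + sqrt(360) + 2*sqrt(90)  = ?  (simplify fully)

17*sqrt(10)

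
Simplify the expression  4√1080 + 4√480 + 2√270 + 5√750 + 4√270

83*√30

4√1080 = 24*√30; 4√480 = 16*√30; 2√270 = 6*√30; 5√750 = 25*√30; 4√270 = 12*√30
Combine: (24 + 16 + 6 + 25 + 12)·√30 = 83*√30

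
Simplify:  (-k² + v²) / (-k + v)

k + v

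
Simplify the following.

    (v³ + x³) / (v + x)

Apply the sum-of-cubes factorisation and cancel (v + x).

v² - v*x + x²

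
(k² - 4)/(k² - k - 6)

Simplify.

Factor: k² - 4 = (k - 2)·(k + 2);  k² - k - 6 = (k + 2)·(k - 3)
Cancel the common factor (k + 2).

(k - 2)/(k - 3)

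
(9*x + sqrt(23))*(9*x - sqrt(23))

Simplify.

Product of conjugates: (P+Q)(P-Q) = P**2 - Q**2.

81*x**2 - 23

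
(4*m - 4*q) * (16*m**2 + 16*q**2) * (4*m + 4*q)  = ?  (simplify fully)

((4*m)+(4*q))((4*m)-(4*q)) = 16*m**2 - 16*q**2; continue pairing.

256*m**4 - 256*q**4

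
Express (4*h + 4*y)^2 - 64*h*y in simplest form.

After expansion: 16*h^2 - 32*h*y + 16*y^2 — a perfect-square trinomial.

16*(h - y)^2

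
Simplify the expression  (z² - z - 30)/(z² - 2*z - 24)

(z + 5)/(z + 4)

Factor: z² - z - 30 = (z - 6)·(z + 5);  z² - 2*z - 24 = (z + 4)·(z - 6)
Cancel the common factor (z - 6).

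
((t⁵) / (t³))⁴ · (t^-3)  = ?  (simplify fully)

Inside the bracket: t²
Raise to the power 4: t⁸
Multiply by (t^-3): add exponents.

t⁵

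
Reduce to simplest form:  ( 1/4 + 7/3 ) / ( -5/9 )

Numerator: 1/4 + 7/3 = 31/12
Denominator: -5/9 = -5/9
Divide: (31/12) · (-9/5) = -93/20

-93/20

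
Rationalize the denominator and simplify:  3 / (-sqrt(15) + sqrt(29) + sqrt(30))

(-66*sqrt(15) + 21*sqrt(30) + 24*sqrt(29) + 45*sqrt(58))/772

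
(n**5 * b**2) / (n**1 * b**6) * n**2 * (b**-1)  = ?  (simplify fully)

n**6/b**5

Quotient: n**4 * (b**-4)
Multiply by n**2 * (b**-1): add exponents.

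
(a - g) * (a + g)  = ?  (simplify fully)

Pair the conjugate factors: (a+g)(a-g) = a^2 - g^2.

a^2 - g^2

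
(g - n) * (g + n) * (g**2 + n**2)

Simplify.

Pair the conjugate factors: (g+n)(g-n) = g**2 - n**2, then repeat with the next factor.

g**4 - n**4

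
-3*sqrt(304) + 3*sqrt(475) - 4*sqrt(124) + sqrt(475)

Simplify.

-8*sqrt(31) + 8*sqrt(19)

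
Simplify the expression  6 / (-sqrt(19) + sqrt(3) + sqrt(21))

(-30*sqrt(19) + 6*sqrt(21) + 222*sqrt(3) + 36*sqrt(133))/227

Group as (sqrt(3) + sqrt(21)) - sqrt(19); multiply by (sqrt(3) + sqrt(21)) + sqrt(19), then rationalise the remaining surd.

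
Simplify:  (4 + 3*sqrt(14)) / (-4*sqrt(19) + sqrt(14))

Multiply numerator and denominator by sqrt(14) + 4*sqrt(19).
Denominator becomes -290; numerator becomes 4*sqrt(14) + 42 + 16*sqrt(19) + 12*sqrt(266).

(-6*sqrt(266) - 8*sqrt(19) - 21 - 2*sqrt(14))/145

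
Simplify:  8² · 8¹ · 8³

8² = 2^6; 8¹ = 2^3; 8³ = 2^9
Combine exponents: 2^18

2^18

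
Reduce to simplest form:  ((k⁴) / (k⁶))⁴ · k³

Inside the bracket: (k^-2)
Raise to the power 4: (k^-8)
Multiply by k³: add exponents.

k^(-5)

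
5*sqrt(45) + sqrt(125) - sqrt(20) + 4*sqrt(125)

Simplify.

5*sqrt(45) = 15*sqrt(5); sqrt(125) = 5*sqrt(5); sqrt(20) = 2*sqrt(5); 4*sqrt(125) = 20*sqrt(5)
Combine: (15 + 5 - 2 + 20)·sqrt(5) = 38*sqrt(5)

38*sqrt(5)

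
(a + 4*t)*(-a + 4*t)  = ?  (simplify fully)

-a^2 + 16*t^2

Product of conjugates: (P+Q)(P-Q) = P^2 - Q^2.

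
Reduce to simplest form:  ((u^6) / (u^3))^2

Inside the bracket: u^3
Raise to the power 2: u^6

u^6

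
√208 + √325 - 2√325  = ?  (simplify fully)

-√13

√208 = 4*√13; √325 = 5*√13; 2√325 = 10*√13
Combine: (4 + 5 - 10)·√13 = -√13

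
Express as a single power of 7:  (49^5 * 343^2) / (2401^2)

7^8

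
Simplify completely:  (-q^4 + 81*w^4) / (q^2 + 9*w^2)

Factor (3*w)^4 - q^4 and cancel (q^2 + 9*w^2).

-q^2 + 9*w^2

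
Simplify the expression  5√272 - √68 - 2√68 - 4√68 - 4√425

5√272 = 20*√17; √68 = 2*√17; 2√68 = 4*√17; 4√68 = 8*√17; 4√425 = 20*√17
Combine: (20 - 2 - 4 - 8 - 20)·√17 = -14*√17

-14*√17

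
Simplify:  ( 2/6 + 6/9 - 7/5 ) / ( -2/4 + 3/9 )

Numerator: 2/6 + 6/9 - 7/5 = -2/5
Denominator: -2/4 + 3/9 = -1/6
Divide: (-2/5) · (-6) = 12/5

12/5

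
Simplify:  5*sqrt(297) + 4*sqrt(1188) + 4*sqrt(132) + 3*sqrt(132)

53*sqrt(33)

5*sqrt(297) = 15*sqrt(33); 4*sqrt(1188) = 24*sqrt(33); 4*sqrt(132) = 8*sqrt(33); 3*sqrt(132) = 6*sqrt(33)
Combine: (15 + 24 + 8 + 6)·sqrt(33) = 53*sqrt(33)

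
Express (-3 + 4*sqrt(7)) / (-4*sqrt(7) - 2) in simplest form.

Multiply numerator and denominator by -2 + 4*sqrt(7).
Denominator becomes -108; numerator becomes -20*sqrt(7) + 118.

(-59 + 10*sqrt(7))/54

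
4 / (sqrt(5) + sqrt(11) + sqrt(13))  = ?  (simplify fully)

(-8*sqrt(715) + 12*sqrt(13) + 28*sqrt(11) + 76*sqrt(5))/211

Group as (sqrt(5) + sqrt(11)) + sqrt(13); multiply by (sqrt(5) + sqrt(11)) - sqrt(13), then rationalise the remaining surd.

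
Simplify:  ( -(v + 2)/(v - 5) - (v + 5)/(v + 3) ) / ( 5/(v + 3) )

(-2*v^2 - 5*v + 19)/(5*v - 25)

Numerator: -(v + 2)/(v - 5) - (v + 5)/(v + 3) = (-2*v^2 - 5*v + 19)/(v^2 - 2*v - 15)
Denominator: 5/(v + 3) = 5/(v + 3)
Divide: ((-2*v^2 - 5*v + 19)/(v^2 - 2*v - 15)) · (v/5 + 3/5) = (-2*v^2 - 5*v + 19)/(5*v - 25)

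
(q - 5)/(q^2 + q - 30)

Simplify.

Factor: q^2 + q - 30 = (q - 5)*(q + 6)
Cancel the common factor (q - 5).

1/(q + 6)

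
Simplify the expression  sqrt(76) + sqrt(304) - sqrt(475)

sqrt(19)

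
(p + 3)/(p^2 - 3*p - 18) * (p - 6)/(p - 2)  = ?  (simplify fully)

Factor: p^2 - 3*p - 18 = (p + 3)*(p - 6)
Cancel the common factors (p + 3), (p - 6).

1/(p - 2)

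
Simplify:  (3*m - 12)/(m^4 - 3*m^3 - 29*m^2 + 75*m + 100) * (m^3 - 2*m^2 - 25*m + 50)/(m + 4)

(3*m - 6)/(m^2 + 5*m + 4)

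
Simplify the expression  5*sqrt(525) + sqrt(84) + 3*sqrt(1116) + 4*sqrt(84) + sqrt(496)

5*sqrt(525) = 25*sqrt(21); sqrt(84) = 2*sqrt(21); 3*sqrt(1116) = 18*sqrt(31); 4*sqrt(84) = 8*sqrt(21); sqrt(496) = 4*sqrt(31)

22*sqrt(31) + 35*sqrt(21)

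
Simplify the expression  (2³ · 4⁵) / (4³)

2³ = 2^3; 4⁵ = 2^10; 4³ = 2^6
Combine exponents: 2^7

2^7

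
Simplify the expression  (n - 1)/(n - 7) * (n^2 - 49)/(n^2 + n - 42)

(n - 1)/(n - 6)

Factor: n^2 - 49 = (n + 7)*(n - 7);  n^2 + n - 42 = (n + 7)*(n - 6)
Cancel the common factors (n + 7), (n - 7).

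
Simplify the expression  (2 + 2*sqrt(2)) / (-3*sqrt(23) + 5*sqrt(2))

(-6*sqrt(46) - 6*sqrt(23) - 20 - 10*sqrt(2))/157

Multiply numerator and denominator by 5*sqrt(2) + 3*sqrt(23).
Denominator becomes -157; numerator becomes 10*sqrt(2) + 20 + 6*sqrt(23) + 6*sqrt(46).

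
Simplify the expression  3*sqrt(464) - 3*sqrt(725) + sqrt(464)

3*sqrt(464) = 12*sqrt(29); 3*sqrt(725) = 15*sqrt(29); sqrt(464) = 4*sqrt(29)
Combine: (12 - 15 + 4)·sqrt(29) = sqrt(29)

sqrt(29)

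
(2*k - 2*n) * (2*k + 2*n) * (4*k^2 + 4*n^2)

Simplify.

Telescope via difference of squares: ((2*k)+(2*n))((2*k)-(2*n)) = 4*k^2 - 4*n^2, then repeat with the next factor.

16*k^4 - 16*n^4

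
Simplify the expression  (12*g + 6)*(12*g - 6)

Product of conjugates: (P+Q)(P-Q) = P**2 - Q**2.

144*g**2 - 36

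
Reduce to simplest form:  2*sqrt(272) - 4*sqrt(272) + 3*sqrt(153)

sqrt(17)

2*sqrt(272) = 8*sqrt(17); 4*sqrt(272) = 16*sqrt(17); 3*sqrt(153) = 9*sqrt(17)
Combine: (8 - 16 + 9)·sqrt(17) = sqrt(17)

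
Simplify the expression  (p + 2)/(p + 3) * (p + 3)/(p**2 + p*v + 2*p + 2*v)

1/(p + v)

Factor: p**2 + p*v + 2*p + 2*v = (p + 2)*(p + v)
Cancel the common factors (p + 3), (p + 2).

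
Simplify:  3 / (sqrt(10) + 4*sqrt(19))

(-sqrt(10) + 4*sqrt(19))/98

Multiply numerator and denominator by -sqrt(10) + 4*sqrt(19).
Denominator becomes 294; numerator becomes -3*sqrt(10) + 12*sqrt(19).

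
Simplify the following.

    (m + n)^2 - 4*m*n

(m - n)^2

Expanding gives m^2 - 2*m*n + n^2, a perfect square.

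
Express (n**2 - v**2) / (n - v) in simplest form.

n**2 - v**2 factors as -(-n + v)*(n + v).

n + v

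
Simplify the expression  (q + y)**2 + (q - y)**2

Write as f(q,y) + f(q,-y) and expand.

2*q**2 + 2*y**2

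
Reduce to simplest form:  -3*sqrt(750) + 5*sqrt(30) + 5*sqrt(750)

15*sqrt(30)

3*sqrt(750) = 15*sqrt(30); 5*sqrt(30) = 5*sqrt(30); 5*sqrt(750) = 25*sqrt(30)
Combine: (-15 + 5 + 25)·sqrt(30) = 15*sqrt(30)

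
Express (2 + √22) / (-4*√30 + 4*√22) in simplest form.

(-√165 - 11 - √30 - √22)/16

Multiply numerator and denominator by 4*√22 + 4*√30.
Denominator becomes -128; numerator becomes 8*√22 + 8*√30 + 88 + 8*√165.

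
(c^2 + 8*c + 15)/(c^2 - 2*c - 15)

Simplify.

(c + 5)/(c - 5)

Factor: c^2 + 8*c + 15 = (c + 3)*(c + 5);  c^2 - 2*c - 15 = (c - 5)*(c + 3)
Cancel the common factor (c + 3).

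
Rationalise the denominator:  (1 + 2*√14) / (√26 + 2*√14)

Multiply numerator and denominator by -√26 + 2*√14.
Denominator becomes 30; numerator becomes -4*√91 - √26 + 2*√14 + 56.

(-4*√91 - √26 + 2*√14 + 56)/30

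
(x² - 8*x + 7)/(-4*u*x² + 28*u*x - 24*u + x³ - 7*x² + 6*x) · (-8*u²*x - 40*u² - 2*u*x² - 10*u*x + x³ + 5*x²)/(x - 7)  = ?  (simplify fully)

(2*u*x + 10*u + x² + 5*x)/(x - 6)

Factor: x² - 8*x + 7 = (x - 1)·(x - 7);  -4*u*x² + 28*u*x - 24*u + x³ - 7*x² + 6*x = (-4*u + x)·(x - 6)·(x - 1);  -8*u²*x - 40*u² - 2*u*x² - 10*u*x + x³ + 5*x² = (-4*u + x)·(x + 5)·(2*u + x)
Cancel the common factors (-4*u + x), (x - 7), (x - 1).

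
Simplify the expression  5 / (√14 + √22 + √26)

(-10*√2002 + 25*√26 + 45*√22 + 85*√14)/566

Group as (√14 + √22) + √26; multiply by (√14 + √22) - √26, then rationalise the remaining surd.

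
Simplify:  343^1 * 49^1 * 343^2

343^1 = 7^3; 49^1 = 7^2; 343^2 = 7^6
Combine exponents: 7^11

7^11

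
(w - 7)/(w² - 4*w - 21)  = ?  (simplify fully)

1/(w + 3)

Factor: w² - 4*w - 21 = (w - 7)·(w + 3)
Cancel the common factor (w - 7).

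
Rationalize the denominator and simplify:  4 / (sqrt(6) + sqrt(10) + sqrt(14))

(-4*sqrt(210) + 2*sqrt(14) + 10*sqrt(10) + 18*sqrt(6))/59

Group as (sqrt(10) + sqrt(14)) + sqrt(6); multiply by (sqrt(10) + sqrt(14)) - sqrt(6), then rationalise the remaining surd.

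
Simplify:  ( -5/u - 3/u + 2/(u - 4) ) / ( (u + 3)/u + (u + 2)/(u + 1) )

Numerator: -5/u - 3/u + 2/(u - 4) = (-6*u + 32)/(u² - 4*u)
Denominator: (u + 3)/u + (u + 2)/(u + 1) = (2*u² + 6*u + 3)/(u² + u)
Divide: ((-6*u + 32)/(u² - 4*u)) · ((u² + u)/(2*u² + 6*u + 3)) = (-6*u² + 26*u + 32)/(2*u³ - 2*u² - 21*u - 12)

(-6*u² + 26*u + 32)/(2*u³ - 2*u² - 21*u - 12)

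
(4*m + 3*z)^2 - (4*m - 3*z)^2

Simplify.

Write as f((4*m),(3*z)) - f((4*m),-(3*z)) and expand.

48*m*z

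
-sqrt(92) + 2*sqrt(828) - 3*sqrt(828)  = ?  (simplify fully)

-8*sqrt(23)

sqrt(92) = 2*sqrt(23); 2*sqrt(828) = 12*sqrt(23); 3*sqrt(828) = 18*sqrt(23)
Combine: (-2 + 12 - 18)·sqrt(23) = -8*sqrt(23)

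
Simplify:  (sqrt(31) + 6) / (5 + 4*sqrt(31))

Multiply numerator and denominator by -4*sqrt(31) + 5.
Denominator becomes -471; numerator becomes -19*sqrt(31) - 94.

(94 + 19*sqrt(31))/471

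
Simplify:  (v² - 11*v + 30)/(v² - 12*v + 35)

(v - 6)/(v - 7)

Factor: v² - 11*v + 30 = (v - 6)·(v - 5);  v² - 12*v + 35 = (v - 7)·(v - 5)
Cancel the common factor (v - 5).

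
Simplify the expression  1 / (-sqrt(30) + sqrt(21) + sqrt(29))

Group as (sqrt(21) + sqrt(29)) - sqrt(30); multiply by (sqrt(21) + sqrt(29)) + sqrt(30), then rationalise the remaining surd.

(-10*sqrt(30) + 11*sqrt(29) + 19*sqrt(21) + 3*sqrt(2030))/1018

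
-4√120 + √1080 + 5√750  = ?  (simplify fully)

4√120 = 8*√30; √1080 = 6*√30; 5√750 = 25*√30
Combine: (-8 + 6 + 25)·√30 = 23*√30

23*√30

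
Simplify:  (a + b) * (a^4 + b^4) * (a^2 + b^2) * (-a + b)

-a^8 + b^8

Pair the conjugate factors: (b+a)(b-a) = -a^2 + b^2, then repeat with the next factor.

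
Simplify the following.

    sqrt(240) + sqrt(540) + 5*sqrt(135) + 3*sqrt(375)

40*sqrt(15)

sqrt(240) = 4*sqrt(15); sqrt(540) = 6*sqrt(15); 5*sqrt(135) = 15*sqrt(15); 3*sqrt(375) = 15*sqrt(15)
Combine: (4 + 6 + 15 + 15)·sqrt(15) = 40*sqrt(15)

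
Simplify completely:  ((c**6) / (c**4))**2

c**4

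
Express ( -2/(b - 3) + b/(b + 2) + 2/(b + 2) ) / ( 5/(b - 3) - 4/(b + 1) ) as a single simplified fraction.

(b² - 4*b - 5)/(b + 17)

Numerator: -2/(b - 3) + b/(b + 2) + 2/(b + 2) = (b - 5)/(b - 3)
Denominator: 5/(b - 3) - 4/(b + 1) = (b + 17)/(b² - 2*b - 3)
Divide: ((b - 5)/(b - 3)) · ((b² - 2*b - 3)/(b + 17)) = (b² - 4*b - 5)/(b + 17)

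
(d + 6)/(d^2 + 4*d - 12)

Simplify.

1/(d - 2)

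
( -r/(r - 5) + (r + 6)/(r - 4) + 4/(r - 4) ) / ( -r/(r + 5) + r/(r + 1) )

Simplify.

(9*r^3 + 4*r^2 - 255*r - 250)/(4*r^3 - 36*r^2 + 80*r)

Numerator: -r/(r - 5) + (r + 6)/(r - 4) + 4/(r - 4) = (9*r - 50)/(r^2 - 9*r + 20)
Denominator: -r/(r + 5) + r/(r + 1) = 4*r/(r^2 + 6*r + 5)
Divide: ((9*r - 50)/(r^2 - 9*r + 20)) · ((r^2 + 6*r + 5)/(4*r)) = (9*r^3 + 4*r^2 - 255*r - 250)/(4*r^3 - 36*r^2 + 80*r)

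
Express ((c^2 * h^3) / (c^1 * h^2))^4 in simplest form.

c^4*h^4

Inside the bracket: c^1 * h^1
Raise to the power 4: c^4 * h^4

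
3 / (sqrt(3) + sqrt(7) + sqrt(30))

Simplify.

Group as (sqrt(3) + sqrt(7)) + sqrt(30); multiply by (sqrt(3) + sqrt(7)) - sqrt(30), then rationalise the remaining surd.

(-39*sqrt(7) - 51*sqrt(3) + 9*sqrt(70) + 30*sqrt(30))/158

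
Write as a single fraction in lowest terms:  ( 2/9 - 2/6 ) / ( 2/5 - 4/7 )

Numerator: 2/9 - 2/6 = -1/9
Denominator: 2/5 - 4/7 = -6/35
Divide: (-1/9) · (-35/6) = 35/54

35/54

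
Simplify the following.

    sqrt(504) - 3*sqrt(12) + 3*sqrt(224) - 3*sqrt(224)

-6*sqrt(3) + 6*sqrt(14)

sqrt(504) = 6*sqrt(14); 3*sqrt(12) = 6*sqrt(3); 3*sqrt(224) = 12*sqrt(14); 3*sqrt(224) = 12*sqrt(14)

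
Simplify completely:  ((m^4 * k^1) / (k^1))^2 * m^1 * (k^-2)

m^9/k^2

Inside the bracket: m^4
Raise to the power 2: m^8
Multiply by m^1 * (k^-2): add exponents.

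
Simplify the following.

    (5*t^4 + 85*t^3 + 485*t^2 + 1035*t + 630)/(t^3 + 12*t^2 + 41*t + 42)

Factor: 5*t^4 + 85*t^3 + 485*t^2 + 1035*t + 630 = 5*(t + 7)*(t + 1)*(t + 3)*(t + 6);  t^3 + 12*t^2 + 41*t + 42 = (t + 2)*(t + 7)*(t + 3)
Cancel the common factors (t + 7), (t + 3).

(5*t^2 + 35*t + 30)/(t + 2)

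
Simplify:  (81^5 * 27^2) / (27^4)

81^5 = 3^20; 27^2 = 3^6; 27^4 = 3^12
Combine exponents: 3^14

3^14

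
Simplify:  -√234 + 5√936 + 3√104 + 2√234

39*√26

√234 = 3*√26; 5√936 = 30*√26; 3√104 = 6*√26; 2√234 = 6*√26
Combine: (-3 + 30 + 6 + 6)·√26 = 39*√26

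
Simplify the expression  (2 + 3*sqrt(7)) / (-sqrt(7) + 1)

(-23 - 5*sqrt(7))/6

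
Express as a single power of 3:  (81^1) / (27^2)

3^(-2)

81^1 = 3^4; 27^2 = 3^6
Combine exponents: 3^(-2)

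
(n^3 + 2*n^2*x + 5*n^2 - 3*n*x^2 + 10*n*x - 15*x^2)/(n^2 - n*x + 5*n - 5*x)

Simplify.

n + 3*x

Factor: n^3 + 2*n^2*x + 5*n^2 - 3*n*x^2 + 10*n*x - 15*x^2 = (n + 5)*(n - x)*(n + 3*x);  n^2 - n*x + 5*n - 5*x = (n - x)*(n + 5)
Cancel the common factors (n + 5), (n - x).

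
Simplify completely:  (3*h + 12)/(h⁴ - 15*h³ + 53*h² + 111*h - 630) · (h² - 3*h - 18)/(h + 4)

3/(h² - 12*h + 35)

Factor: 3*h + 12 = 3·(h + 4);  h⁴ - 15*h³ + 53*h² + 111*h - 630 = (h - 7)·(h - 6)·(h + 3)·(h - 5);  h² - 3*h - 18 = (h + 3)·(h - 6)
Cancel the common factors (h + 4), (h - 6), (h + 3).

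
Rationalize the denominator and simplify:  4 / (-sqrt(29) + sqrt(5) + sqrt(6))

(-18*sqrt(29) - 28*sqrt(6) - 30*sqrt(5) - 2*sqrt(870))/51

Group as (sqrt(5) + sqrt(6)) - sqrt(29); multiply by (sqrt(5) + sqrt(6)) + sqrt(29), then rationalise the remaining surd.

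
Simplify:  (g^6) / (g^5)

Quotient: g^1

g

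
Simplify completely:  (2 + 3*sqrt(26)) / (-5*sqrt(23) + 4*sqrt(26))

(-15*sqrt(598) - 312 - 10*sqrt(23) - 8*sqrt(26))/159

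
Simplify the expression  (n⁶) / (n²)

Quotient: n⁴

n⁴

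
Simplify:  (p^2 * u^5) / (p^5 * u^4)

u/p^3

Quotient: (p^-3) * u^1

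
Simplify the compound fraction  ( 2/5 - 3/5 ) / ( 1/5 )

-1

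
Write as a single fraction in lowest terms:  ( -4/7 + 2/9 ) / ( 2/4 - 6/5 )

Numerator: -4/7 + 2/9 = -22/63
Denominator: 2/4 - 6/5 = -7/10
Divide: (-22/63) · (-10/7) = 220/441

220/441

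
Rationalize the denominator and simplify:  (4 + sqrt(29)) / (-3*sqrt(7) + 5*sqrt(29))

(12*sqrt(7) + 3*sqrt(203) + 20*sqrt(29) + 145)/662

Multiply numerator and denominator by 3*sqrt(7) + 5*sqrt(29).
Denominator becomes 662; numerator becomes 12*sqrt(7) + 3*sqrt(203) + 20*sqrt(29) + 145.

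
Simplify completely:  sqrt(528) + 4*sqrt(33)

sqrt(528) = 4*sqrt(33); 4*sqrt(33) = 4*sqrt(33)
Combine: (4 + 4)·sqrt(33) = 8*sqrt(33)

8*sqrt(33)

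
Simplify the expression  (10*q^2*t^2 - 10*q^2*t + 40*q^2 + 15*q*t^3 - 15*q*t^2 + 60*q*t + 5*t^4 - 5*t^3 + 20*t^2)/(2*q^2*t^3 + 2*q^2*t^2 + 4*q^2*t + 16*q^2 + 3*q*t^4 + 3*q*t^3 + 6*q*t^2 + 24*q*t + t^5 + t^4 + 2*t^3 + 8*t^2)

Factor: 10*q^2*t^2 - 10*q^2*t + 40*q^2 + 15*q*t^3 - 15*q*t^2 + 60*q*t + 5*t^4 - 5*t^3 + 20*t^2 = 5*(q + t)*(t^2 - t + 4)*(2*q + t);  2*q^2*t^3 + 2*q^2*t^2 + 4*q^2*t + 16*q^2 + 3*q*t^4 + 3*q*t^3 + 6*q*t^2 + 24*q*t + t^5 + t^4 + 2*t^3 + 8*t^2 = (t^2 - t + 4)*(t + 2)*(2*q + t)*(q + t)
Cancel the common factors (t^2 - t + 4), (q + t), (2*q + t).

5/(t + 2)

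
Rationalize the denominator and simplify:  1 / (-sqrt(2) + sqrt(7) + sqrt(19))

(-7*sqrt(7) - sqrt(266) + 12*sqrt(2) + 5*sqrt(19))/22

Group as (sqrt(7) + sqrt(19)) - sqrt(2); multiply by (sqrt(7) + sqrt(19)) + sqrt(2), then rationalise the remaining surd.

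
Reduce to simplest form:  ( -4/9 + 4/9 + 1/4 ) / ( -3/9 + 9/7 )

Numerator: -4/9 + 4/9 + 1/4 = 1/4
Denominator: -3/9 + 9/7 = 20/21
Divide: (1/4) · (21/20) = 21/80

21/80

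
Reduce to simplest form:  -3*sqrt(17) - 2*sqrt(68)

-7*sqrt(17)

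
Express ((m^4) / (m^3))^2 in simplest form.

m^2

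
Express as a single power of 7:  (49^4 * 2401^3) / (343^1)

7^17

49^4 = 7^8; 2401^3 = 7^12; 343^1 = 7^3
Combine exponents: 7^17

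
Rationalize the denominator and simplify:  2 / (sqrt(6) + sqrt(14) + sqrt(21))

(-168 - 2*sqrt(21) + 26*sqrt(14) + 58*sqrt(6))/335

Group as (sqrt(6) + sqrt(14)) + sqrt(21); multiply by (sqrt(6) + sqrt(14)) - sqrt(21), then rationalise the remaining surd.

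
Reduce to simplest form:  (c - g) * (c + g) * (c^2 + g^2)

c^4 - g^4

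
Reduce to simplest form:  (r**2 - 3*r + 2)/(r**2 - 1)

Factor: r**2 - 3*r + 2 = (r - 2)*(r - 1);  r**2 - 1 = (r - 1)*(r + 1)
Cancel the common factor (r - 1).

(r - 2)/(r + 1)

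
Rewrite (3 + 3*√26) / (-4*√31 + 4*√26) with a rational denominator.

Multiply numerator and denominator by 4*√26 + 4*√31.
Denominator becomes -80; numerator becomes 12*√26 + 12*√31 + 312 + 12*√806.

(-3*√806 - 78 - 3*√31 - 3*√26)/20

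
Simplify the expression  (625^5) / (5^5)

5^15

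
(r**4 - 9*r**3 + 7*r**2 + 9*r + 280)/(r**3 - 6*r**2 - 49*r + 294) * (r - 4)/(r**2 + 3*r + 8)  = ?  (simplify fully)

(r**2 - 9*r + 20)/(r**2 + r - 42)

Factor: r**4 - 9*r**3 + 7*r**2 + 9*r + 280 = (r - 7)*(r**2 + 3*r + 8)*(r - 5);  r**3 - 6*r**2 - 49*r + 294 = (r + 7)*(r - 6)*(r - 7)
Cancel the common factors (r**2 + 3*r + 8), (r - 7).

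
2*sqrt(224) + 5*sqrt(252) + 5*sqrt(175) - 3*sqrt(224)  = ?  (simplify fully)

-4*sqrt(14) + 55*sqrt(7)

2*sqrt(224) = 8*sqrt(14); 5*sqrt(252) = 30*sqrt(7); 5*sqrt(175) = 25*sqrt(7); 3*sqrt(224) = 12*sqrt(14)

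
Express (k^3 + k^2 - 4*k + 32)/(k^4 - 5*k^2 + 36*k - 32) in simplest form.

Factor: k^3 + k^2 - 4*k + 32 = (k + 4)*(k^2 - 3*k + 8);  k^4 - 5*k^2 + 36*k - 32 = (k + 4)*(k^2 - 3*k + 8)*(k - 1)
Cancel the common factors (k^2 - 3*k + 8), (k + 4).

1/(k - 1)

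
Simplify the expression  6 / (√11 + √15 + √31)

(-12*√5115 - 30*√31 + 162*√15 + 210*√11)/635

Group as (√11 + √31) + √15; multiply by (√11 + √31) - √15, then rationalise the remaining surd.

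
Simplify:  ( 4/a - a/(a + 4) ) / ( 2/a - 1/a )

Numerator: 4/a - a/(a + 4) = (-a^2 + 4*a + 16)/(a^2 + 4*a)
Denominator: 2/a - 1/a = 1/a
Divide: ((-a^2 + 4*a + 16)/(a^2 + 4*a)) · (a) = (-a^2 + 4*a + 16)/(a + 4)

(-a^2 + 4*a + 16)/(a + 4)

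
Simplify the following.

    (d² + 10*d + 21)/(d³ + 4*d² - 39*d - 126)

1/(d - 6)

Factor: d² + 10*d + 21 = (d + 3)·(d + 7);  d³ + 4*d² - 39*d - 126 = (d + 3)·(d - 6)·(d + 7)
Cancel the common factors (d + 7), (d + 3).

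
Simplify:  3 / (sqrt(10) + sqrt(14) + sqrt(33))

(-12*sqrt(1155) - 27*sqrt(33) + 87*sqrt(14) + 111*sqrt(10))/479

Group as (sqrt(10) + sqrt(33)) + sqrt(14); multiply by (sqrt(10) + sqrt(33)) - sqrt(14), then rationalise the remaining surd.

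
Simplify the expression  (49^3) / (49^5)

7^(-4)

49^3 = 7^6; 49^5 = 7^10
Combine exponents: 7^(-4)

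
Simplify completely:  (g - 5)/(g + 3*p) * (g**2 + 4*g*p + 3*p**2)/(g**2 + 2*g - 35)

Factor: g**2 + 4*g*p + 3*p**2 = (g + p)*(g + 3*p);  g**2 + 2*g - 35 = (g - 5)*(g + 7)
Cancel the common factors (g - 5), (g + 3*p).

(g + p)/(g + 7)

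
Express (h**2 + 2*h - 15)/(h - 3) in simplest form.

Factor: h**2 + 2*h - 15 = (h + 5)*(h - 3)
Cancel the common factor (h - 3).

h + 5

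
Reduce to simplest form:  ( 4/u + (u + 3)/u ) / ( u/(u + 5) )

(u**2 + 12*u + 35)/u**2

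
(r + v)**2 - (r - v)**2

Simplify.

4*r*v

Only the odd-power cross terms survive.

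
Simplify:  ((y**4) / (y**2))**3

y**6

Inside the bracket: y**2
Raise to the power 3: y**6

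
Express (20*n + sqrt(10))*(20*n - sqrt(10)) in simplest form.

400*n^2 - 10

Product of conjugates: (P+Q)(P-Q) = P^2 - Q^2.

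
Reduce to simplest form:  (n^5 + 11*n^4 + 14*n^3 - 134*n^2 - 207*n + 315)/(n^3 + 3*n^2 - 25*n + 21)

n^2 + 8*n + 15

Factor: n^5 + 11*n^4 + 14*n^3 - 134*n^2 - 207*n + 315 = (n - 3)*(n - 1)*(n + 3)*(n + 5)*(n + 7);  n^3 + 3*n^2 - 25*n + 21 = (n - 1)*(n + 7)*(n - 3)
Cancel the common factors (n - 1), (n - 3), (n + 7).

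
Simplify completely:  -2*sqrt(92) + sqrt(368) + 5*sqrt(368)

2*sqrt(92) = 4*sqrt(23); sqrt(368) = 4*sqrt(23); 5*sqrt(368) = 20*sqrt(23)
Combine: (-4 + 4 + 20)·sqrt(23) = 20*sqrt(23)

20*sqrt(23)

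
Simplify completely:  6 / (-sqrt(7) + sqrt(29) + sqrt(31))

Group as (sqrt(29) + sqrt(31)) - sqrt(7); multiply by (sqrt(29) + sqrt(31)) + sqrt(7), then rationalise the remaining surd.

(-318*sqrt(7) + 30*sqrt(31) + 54*sqrt(29) + 12*sqrt(6293))/787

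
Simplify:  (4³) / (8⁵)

4³ = 2^6; 8⁵ = 2^15
Combine exponents: 2^(-9)

2^(-9)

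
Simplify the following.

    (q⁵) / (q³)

Quotient: q²

q²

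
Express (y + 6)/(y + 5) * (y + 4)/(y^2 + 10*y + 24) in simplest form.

1/(y + 5)

Factor: y^2 + 10*y + 24 = (y + 6)*(y + 4)
Cancel the common factors (y + 6), (y + 4).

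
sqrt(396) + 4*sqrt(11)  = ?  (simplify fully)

10*sqrt(11)

sqrt(396) = 6*sqrt(11); 4*sqrt(11) = 4*sqrt(11)
Combine: (6 + 4)·sqrt(11) = 10*sqrt(11)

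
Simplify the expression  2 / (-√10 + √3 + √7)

(3*√7 + 7*√3 + √210)/21

Group as (√3 + √7) - √10; multiply by (√3 + √7) + √10, then rationalise the remaining surd.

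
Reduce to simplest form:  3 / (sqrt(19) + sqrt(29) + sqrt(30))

(-3*sqrt(16530) + 27*sqrt(30) + 30*sqrt(29) + 60*sqrt(19))/940

Group as (sqrt(29) + sqrt(30)) + sqrt(19); multiply by (sqrt(29) + sqrt(30)) - sqrt(19), then rationalise the remaining surd.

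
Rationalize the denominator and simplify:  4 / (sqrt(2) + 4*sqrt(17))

(-2*sqrt(2) + 8*sqrt(17))/135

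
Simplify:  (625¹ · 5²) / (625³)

5^(-6)

625¹ = 5^4; 5² = 5^2; 625³ = 5^12
Combine exponents: 5^(-6)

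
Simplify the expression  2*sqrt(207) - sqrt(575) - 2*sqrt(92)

2*sqrt(207) = 6*sqrt(23); sqrt(575) = 5*sqrt(23); 2*sqrt(92) = 4*sqrt(23)
Combine: (6 - 5 - 4)·sqrt(23) = -3*sqrt(23)

-3*sqrt(23)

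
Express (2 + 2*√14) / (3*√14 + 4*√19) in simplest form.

(-42 - 3*√14 + 4*√19 + 4*√266)/89

Multiply numerator and denominator by -4*√19 + 3*√14.
Denominator becomes -178; numerator becomes -8*√266 - 8*√19 + 6*√14 + 84.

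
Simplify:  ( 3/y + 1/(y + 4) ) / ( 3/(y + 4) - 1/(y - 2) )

Numerator: 3/y + 1/(y + 4) = (4*y + 12)/(y**2 + 4*y)
Denominator: 3/(y + 4) - 1/(y - 2) = (2*y - 10)/(y**2 + 2*y - 8)
Divide: ((4*y + 12)/(y**2 + 4*y)) · ((y**2 + 2*y - 8)/(2*y - 10)) = (2*y**2 + 2*y - 12)/(y**2 - 5*y)

(2*y**2 + 2*y - 12)/(y**2 - 5*y)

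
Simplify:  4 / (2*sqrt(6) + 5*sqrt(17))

(-8*sqrt(6) + 20*sqrt(17))/401

Multiply numerator and denominator by -2*sqrt(6) + 5*sqrt(17).
Denominator becomes 401; numerator becomes -8*sqrt(6) + 20*sqrt(17).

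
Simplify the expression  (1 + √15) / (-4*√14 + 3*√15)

Multiply numerator and denominator by 3*√15 + 4*√14.
Denominator becomes -89; numerator becomes 3*√15 + 4*√14 + 45 + 4*√210.

(-4*√210 - 45 - 4*√14 - 3*√15)/89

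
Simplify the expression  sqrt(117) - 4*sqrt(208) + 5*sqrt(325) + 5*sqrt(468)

42*sqrt(13)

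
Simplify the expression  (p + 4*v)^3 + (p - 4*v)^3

Binomially expand both and collect terms in p, (4*v).

2*p*(p^2 + 48*v^2)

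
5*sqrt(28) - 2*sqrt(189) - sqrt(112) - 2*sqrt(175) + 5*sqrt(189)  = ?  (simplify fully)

5*sqrt(28) = 10*sqrt(7); 2*sqrt(189) = 6*sqrt(21); sqrt(112) = 4*sqrt(7); 2*sqrt(175) = 10*sqrt(7); 5*sqrt(189) = 15*sqrt(21)

-4*sqrt(7) + 9*sqrt(21)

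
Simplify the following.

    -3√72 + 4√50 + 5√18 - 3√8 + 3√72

29*√2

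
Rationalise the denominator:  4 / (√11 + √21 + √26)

(-√6006 + 3*√26 + 8*√21 + 18*√11)/111

Group as (√21 + √26) + √11; multiply by (√21 + √26) - √11, then rationalise the remaining surd.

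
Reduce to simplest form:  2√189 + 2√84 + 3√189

2√189 = 6*√21; 2√84 = 4*√21; 3√189 = 9*√21
Combine: (6 + 4 + 9)·√21 = 19*√21

19*√21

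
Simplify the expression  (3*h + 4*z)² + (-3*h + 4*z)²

18*h² + 32*z²

Write as f((4*z),(3*h)) + f((4*z),-(3*h)) and expand.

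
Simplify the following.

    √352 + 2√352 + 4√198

√352 = 4*√22; 2√352 = 8*√22; 4√198 = 12*√22
Combine: (4 + 8 + 12)·√22 = 24*√22

24*√22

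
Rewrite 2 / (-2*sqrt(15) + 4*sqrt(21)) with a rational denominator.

Multiply numerator and denominator by 2*sqrt(15) + 4*sqrt(21).
Denominator becomes 276; numerator becomes 4*sqrt(15) + 8*sqrt(21).

(sqrt(15) + 2*sqrt(21))/69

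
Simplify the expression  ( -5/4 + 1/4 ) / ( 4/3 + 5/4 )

-12/31

Numerator: -5/4 + 1/4 = -1
Denominator: 4/3 + 5/4 = 31/12
Divide: (-1) · (12/31) = -12/31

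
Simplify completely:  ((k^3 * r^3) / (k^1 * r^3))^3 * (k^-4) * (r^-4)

Inside the bracket: k^2
Raise to the power 3: k^6
Multiply by (k^-4) * (r^-4): add exponents.

k^2/r^4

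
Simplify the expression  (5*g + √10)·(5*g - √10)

25*g² - 10

Difference of squares with P = 5*g, Q = √10.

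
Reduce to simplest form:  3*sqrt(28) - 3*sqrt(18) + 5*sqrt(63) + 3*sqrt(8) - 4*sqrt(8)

3*sqrt(28) = 6*sqrt(7); 3*sqrt(18) = 9*sqrt(2); 5*sqrt(63) = 15*sqrt(7); 3*sqrt(8) = 6*sqrt(2); 4*sqrt(8) = 8*sqrt(2)

-11*sqrt(2) + 21*sqrt(7)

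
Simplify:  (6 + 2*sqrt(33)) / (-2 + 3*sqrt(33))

(22*sqrt(33) + 210)/293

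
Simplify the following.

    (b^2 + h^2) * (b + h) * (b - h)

b^4 - h^4

Pair the conjugate factors: (b+h)(b-h) = b^2 - h^2, then repeat with the next factor.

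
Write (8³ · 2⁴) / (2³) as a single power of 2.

2^10

8³ = 2^9; 2⁴ = 2^4; 2³ = 2^3
Combine exponents: 2^10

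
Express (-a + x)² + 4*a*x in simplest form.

After expansion: a² + 2*a*x + x² — a perfect-square trinomial.

(a + x)²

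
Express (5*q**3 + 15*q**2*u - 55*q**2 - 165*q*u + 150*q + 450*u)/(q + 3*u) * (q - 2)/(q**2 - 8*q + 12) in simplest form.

5*q - 25

Factor: 5*q**3 + 15*q**2*u - 55*q**2 - 165*q*u + 150*q + 450*u = 5*(q + 3*u)*(q - 5)*(q - 6);  q**2 - 8*q + 12 = (q - 2)*(q - 6)
Cancel the common factors (q + 3*u), (q - 2), (q - 6).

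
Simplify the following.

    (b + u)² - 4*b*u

(b - u)²

Expand the square and combine the 4*b*u term.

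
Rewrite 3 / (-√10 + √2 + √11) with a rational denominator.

(-9*√10 + 3*√11 + 57*√2 + 12*√55)/79

Group as (√2 + √11) - √10; multiply by (√2 + √11) + √10, then rationalise the remaining surd.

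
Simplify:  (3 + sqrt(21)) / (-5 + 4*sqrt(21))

Multiply numerator and denominator by -4*sqrt(21) - 5.
Denominator becomes -311; numerator becomes -99 - 17*sqrt(21).

(17*sqrt(21) + 99)/311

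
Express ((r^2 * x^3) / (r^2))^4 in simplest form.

x^12

Inside the bracket: x^3
Raise to the power 4: x^12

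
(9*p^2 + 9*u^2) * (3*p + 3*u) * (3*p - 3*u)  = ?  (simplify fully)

((3*p)+(3*u))((3*p)-(3*u)) = 9*p^2 - 9*u^2; continue pairing.

81*p^4 - 81*u^4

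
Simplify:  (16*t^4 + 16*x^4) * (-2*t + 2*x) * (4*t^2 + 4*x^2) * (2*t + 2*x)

Telescope via difference of squares: ((2*x)+(2*t))((2*x)-(2*t)) = -4*t^2 + 4*x^2, then repeat with the next factor.

-256*t^8 + 256*x^8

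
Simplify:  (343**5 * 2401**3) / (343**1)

7**24

343**5 = 7**15; 2401**3 = 7**12; 343**1 = 7**3
Combine exponents: 7**24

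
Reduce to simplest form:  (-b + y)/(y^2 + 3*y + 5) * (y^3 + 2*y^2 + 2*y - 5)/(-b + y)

Factor: y^3 + 2*y^2 + 2*y - 5 = (y^2 + 3*y + 5)*(y - 1)
Cancel the common factors (y^2 + 3*y + 5), (-b + y).

y - 1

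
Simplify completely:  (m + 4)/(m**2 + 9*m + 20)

Factor: m**2 + 9*m + 20 = (m + 4)*(m + 5)
Cancel the common factor (m + 4).

1/(m + 5)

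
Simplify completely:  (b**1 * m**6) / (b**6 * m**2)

m**4/b**5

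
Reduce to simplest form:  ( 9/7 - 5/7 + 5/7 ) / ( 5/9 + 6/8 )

Numerator: 9/7 - 5/7 + 5/7 = 9/7
Denominator: 5/9 + 6/8 = 47/36
Divide: (9/7) · (36/47) = 324/329

324/329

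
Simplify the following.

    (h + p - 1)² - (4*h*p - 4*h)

(h - p + 1)²

Expand the square and combine the (4*h*p - 4*h) term.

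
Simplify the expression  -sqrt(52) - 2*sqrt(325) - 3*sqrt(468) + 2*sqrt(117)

-24*sqrt(13)

sqrt(52) = 2*sqrt(13); 2*sqrt(325) = 10*sqrt(13); 3*sqrt(468) = 18*sqrt(13); 2*sqrt(117) = 6*sqrt(13)
Combine: (-2 - 10 - 18 + 6)·sqrt(13) = -24*sqrt(13)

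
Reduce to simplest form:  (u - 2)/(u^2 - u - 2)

1/(u + 1)

Factor: u^2 - u - 2 = (u - 2)*(u + 1)
Cancel the common factor (u - 2).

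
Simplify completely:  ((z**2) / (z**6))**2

Inside the bracket: (z**-4)
Raise to the power 2: (z**-8)

z**(-8)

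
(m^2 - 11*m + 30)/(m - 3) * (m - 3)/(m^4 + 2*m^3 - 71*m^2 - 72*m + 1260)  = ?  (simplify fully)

Factor: m^2 - 11*m + 30 = (m - 5)*(m - 6);  m^4 + 2*m^3 - 71*m^2 - 72*m + 1260 = (m - 5)*(m + 6)*(m + 7)*(m - 6)
Cancel the common factors (m - 5), (m - 6), (m - 3).

1/(m^2 + 13*m + 42)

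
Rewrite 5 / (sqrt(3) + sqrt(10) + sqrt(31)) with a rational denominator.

Group as (sqrt(3) + sqrt(10)) + sqrt(31); multiply by (sqrt(3) + sqrt(10)) - sqrt(31), then rationalise the remaining surd.

(-60*sqrt(10) - 95*sqrt(3) + 5*sqrt(930) + 45*sqrt(31))/102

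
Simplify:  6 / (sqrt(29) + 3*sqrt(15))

Multiply numerator and denominator by -sqrt(29) + 3*sqrt(15).
Denominator becomes 106; numerator becomes -6*sqrt(29) + 18*sqrt(15).

(-3*sqrt(29) + 9*sqrt(15))/53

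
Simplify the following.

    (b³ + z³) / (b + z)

Factor as (a+b)(a^2-ab+b^2) with a=z, b=b.

b² - b*z + z²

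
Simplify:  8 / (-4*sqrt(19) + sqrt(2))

(-16*sqrt(19) - 4*sqrt(2))/151

Multiply numerator and denominator by sqrt(2) + 4*sqrt(19).
Denominator becomes -302; numerator becomes 8*sqrt(2) + 32*sqrt(19).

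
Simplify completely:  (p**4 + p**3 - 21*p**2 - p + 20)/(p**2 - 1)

Factor: p**4 + p**3 - 21*p**2 - p + 20 = (p + 1)*(p - 4)*(p + 5)*(p - 1);  p**2 - 1 = (p + 1)*(p - 1)
Cancel the common factors (p - 1), (p + 1).

p**2 + p - 20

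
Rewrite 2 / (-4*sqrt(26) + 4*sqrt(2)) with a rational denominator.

Multiply numerator and denominator by 4*sqrt(2) + 4*sqrt(26).
Denominator becomes -384; numerator becomes 8*sqrt(2) + 8*sqrt(26).

(-sqrt(26) - sqrt(2))/48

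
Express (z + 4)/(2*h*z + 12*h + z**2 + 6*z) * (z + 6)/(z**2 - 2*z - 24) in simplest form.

Factor: 2*h*z + 12*h + z**2 + 6*z = (2*h + z)*(z + 6);  z**2 - 2*z - 24 = (z - 6)*(z + 4)
Cancel the common factors (z + 6), (z + 4).

1/(2*h*z - 12*h + z**2 - 6*z)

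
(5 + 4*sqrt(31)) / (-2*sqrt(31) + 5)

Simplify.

Multiply numerator and denominator by 5 + 2*sqrt(31).
Denominator becomes -99; numerator becomes 30*sqrt(31) + 273.

(-91 - 10*sqrt(31))/33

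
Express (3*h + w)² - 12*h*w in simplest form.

(3*h - w)²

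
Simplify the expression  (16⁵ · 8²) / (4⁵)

2^16

16⁵ = 2^20; 8² = 2^6; 4⁵ = 2^10
Combine exponents: 2^16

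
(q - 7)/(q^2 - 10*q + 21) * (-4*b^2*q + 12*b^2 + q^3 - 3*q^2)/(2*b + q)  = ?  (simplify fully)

-2*b + q

Factor: q^2 - 10*q + 21 = (q - 3)*(q - 7);  -4*b^2*q + 12*b^2 + q^3 - 3*q^2 = (-2*b + q)*(q - 3)*(2*b + q)
Cancel the common factors (2*b + q), (q - 7), (q - 3).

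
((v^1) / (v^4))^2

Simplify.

Inside the bracket: (v^-3)
Raise to the power 2: (v^-6)

v^(-6)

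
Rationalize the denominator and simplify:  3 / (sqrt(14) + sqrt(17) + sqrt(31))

(-3*sqrt(7378) + 42*sqrt(17) + 51*sqrt(14))/476

Group as (sqrt(14) + sqrt(17)) + sqrt(31); multiply by (sqrt(14) + sqrt(17)) - sqrt(31), then rationalise the remaining surd.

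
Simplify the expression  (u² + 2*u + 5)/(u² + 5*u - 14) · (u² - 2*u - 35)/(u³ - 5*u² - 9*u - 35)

Factor: u² + 5*u - 14 = (u + 7)·(u - 2);  u² - 2*u - 35 = (u + 5)·(u - 7);  u³ - 5*u² - 9*u - 35 = (u² + 2*u + 5)·(u - 7)
Cancel the common factors (u² + 2*u + 5), (u - 7).

(u + 5)/(u² + 5*u - 14)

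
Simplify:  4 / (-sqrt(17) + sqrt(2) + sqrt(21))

(-6*sqrt(17) - 2*sqrt(21) + 36*sqrt(2) + 2*sqrt(714))/33

Group as (sqrt(2) + sqrt(21)) - sqrt(17); multiply by (sqrt(2) + sqrt(21)) + sqrt(17), then rationalise the remaining surd.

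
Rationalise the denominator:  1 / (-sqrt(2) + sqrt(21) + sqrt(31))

Group as (sqrt(21) + sqrt(31)) - sqrt(2); multiply by (sqrt(21) + sqrt(31)) + sqrt(2), then rationalise the remaining surd.

(-25*sqrt(2) - 4*sqrt(31) + 6*sqrt(21) + sqrt(1302))/52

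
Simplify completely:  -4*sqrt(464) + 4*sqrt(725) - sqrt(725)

-sqrt(29)

4*sqrt(464) = 16*sqrt(29); 4*sqrt(725) = 20*sqrt(29); sqrt(725) = 5*sqrt(29)
Combine: (-16 + 20 - 5)·sqrt(29) = -sqrt(29)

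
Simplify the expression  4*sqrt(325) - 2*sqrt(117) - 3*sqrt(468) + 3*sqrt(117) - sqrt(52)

3*sqrt(13)

4*sqrt(325) = 20*sqrt(13); 2*sqrt(117) = 6*sqrt(13); 3*sqrt(468) = 18*sqrt(13); 3*sqrt(117) = 9*sqrt(13); sqrt(52) = 2*sqrt(13)
Combine: (20 - 6 - 18 + 9 - 2)·sqrt(13) = 3*sqrt(13)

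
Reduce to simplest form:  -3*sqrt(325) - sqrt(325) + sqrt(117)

-17*sqrt(13)

3*sqrt(325) = 15*sqrt(13); sqrt(325) = 5*sqrt(13); sqrt(117) = 3*sqrt(13)
Combine: (-15 - 5 + 3)·sqrt(13) = -17*sqrt(13)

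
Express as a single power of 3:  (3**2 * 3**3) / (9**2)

3**1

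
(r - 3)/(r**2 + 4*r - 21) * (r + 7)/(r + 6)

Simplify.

Factor: r**2 + 4*r - 21 = (r - 3)*(r + 7)
Cancel the common factors (r - 3), (r + 7).

1/(r + 6)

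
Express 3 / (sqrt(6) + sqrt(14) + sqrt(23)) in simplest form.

(-4*sqrt(483) - 3*sqrt(23) + 15*sqrt(14) + 31*sqrt(6))/109

Group as (sqrt(14) + sqrt(23)) + sqrt(6); multiply by (sqrt(14) + sqrt(23)) - sqrt(6), then rationalise the remaining surd.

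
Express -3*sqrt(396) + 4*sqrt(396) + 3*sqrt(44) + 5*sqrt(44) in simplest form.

3*sqrt(396) = 18*sqrt(11); 4*sqrt(396) = 24*sqrt(11); 3*sqrt(44) = 6*sqrt(11); 5*sqrt(44) = 10*sqrt(11)
Combine: (-18 + 24 + 6 + 10)·sqrt(11) = 22*sqrt(11)

22*sqrt(11)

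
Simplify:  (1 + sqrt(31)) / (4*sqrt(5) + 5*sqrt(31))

Multiply numerator and denominator by -4*sqrt(5) + 5*sqrt(31).
Denominator becomes 695; numerator becomes -4*sqrt(155) - 4*sqrt(5) + 5*sqrt(31) + 155.

(-4*sqrt(155) - 4*sqrt(5) + 5*sqrt(31) + 155)/695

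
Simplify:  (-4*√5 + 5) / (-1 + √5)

Multiply numerator and denominator by -√5 - 1.
Denominator becomes -4; numerator becomes -√5 + 15.

(-15 + √5)/4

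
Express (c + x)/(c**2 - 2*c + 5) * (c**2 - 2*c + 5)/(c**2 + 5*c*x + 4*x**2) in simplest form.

1/(c + 4*x)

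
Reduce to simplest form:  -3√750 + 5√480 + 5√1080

3√750 = 15*√30; 5√480 = 20*√30; 5√1080 = 30*√30
Combine: (-15 + 20 + 30)·√30 = 35*√30

35*√30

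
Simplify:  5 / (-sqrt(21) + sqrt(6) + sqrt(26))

(-55*sqrt(21) + 5*sqrt(26) + 205*sqrt(6) + 60*sqrt(91))/503

Group as (sqrt(6) + sqrt(26)) - sqrt(21); multiply by (sqrt(6) + sqrt(26)) + sqrt(21), then rationalise the remaining surd.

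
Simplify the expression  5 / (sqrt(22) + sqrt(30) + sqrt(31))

(-20*sqrt(5115) + 105*sqrt(31) + 115*sqrt(30) + 195*sqrt(22))/2199

Group as (sqrt(30) + sqrt(31)) + sqrt(22); multiply by (sqrt(30) + sqrt(31)) - sqrt(22), then rationalise the remaining surd.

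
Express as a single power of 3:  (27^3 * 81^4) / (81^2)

27^3 = 3^9; 81^4 = 3^16; 81^2 = 3^8
Combine exponents: 3^17

3^17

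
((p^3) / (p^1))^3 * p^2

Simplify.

p^8

Inside the bracket: p^2
Raise to the power 3: p^6
Multiply by p^2: add exponents.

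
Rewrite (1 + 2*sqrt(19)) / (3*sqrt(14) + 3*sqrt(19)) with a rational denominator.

(-2*sqrt(266) - sqrt(14) + sqrt(19) + 38)/15

Multiply numerator and denominator by -3*sqrt(14) + 3*sqrt(19).
Denominator becomes 45; numerator becomes -6*sqrt(266) - 3*sqrt(14) + 3*sqrt(19) + 114.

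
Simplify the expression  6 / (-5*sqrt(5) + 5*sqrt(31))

(3*sqrt(5) + 3*sqrt(31))/65

Multiply numerator and denominator by 5*sqrt(5) + 5*sqrt(31).
Denominator becomes 650; numerator becomes 30*sqrt(5) + 30*sqrt(31).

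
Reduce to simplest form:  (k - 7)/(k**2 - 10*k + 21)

1/(k - 3)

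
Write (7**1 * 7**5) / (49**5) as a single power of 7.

7**(-4)

7**1 = 7**1; 7**5 = 7**5; 49**5 = 7**10
Combine exponents: 7**(-4)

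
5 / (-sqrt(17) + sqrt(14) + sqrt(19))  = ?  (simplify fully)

Group as (sqrt(14) + sqrt(19)) - sqrt(17); multiply by (sqrt(14) + sqrt(19)) + sqrt(17), then rationalise the remaining surd.

(-40*sqrt(17) + 30*sqrt(19) + 55*sqrt(14) + 5*sqrt(4522))/404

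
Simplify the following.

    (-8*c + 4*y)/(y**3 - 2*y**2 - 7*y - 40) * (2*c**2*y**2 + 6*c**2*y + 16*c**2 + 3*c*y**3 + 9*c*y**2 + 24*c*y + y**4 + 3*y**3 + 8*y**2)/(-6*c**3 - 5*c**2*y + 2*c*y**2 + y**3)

(8*c + 4*y)/(3*c*y - 15*c + y**2 - 5*y)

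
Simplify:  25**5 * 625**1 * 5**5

5**19

25**5 = 5**10; 625**1 = 5**4; 5**5 = 5**5
Combine exponents: 5**19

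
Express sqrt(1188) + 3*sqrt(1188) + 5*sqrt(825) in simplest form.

49*sqrt(33)

sqrt(1188) = 6*sqrt(33); 3*sqrt(1188) = 18*sqrt(33); 5*sqrt(825) = 25*sqrt(33)
Combine: (6 + 18 + 25)·sqrt(33) = 49*sqrt(33)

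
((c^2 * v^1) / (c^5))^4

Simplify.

v^4/c^12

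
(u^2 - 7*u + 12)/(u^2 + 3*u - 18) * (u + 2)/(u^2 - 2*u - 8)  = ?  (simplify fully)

1/(u + 6)

Factor: u^2 - 7*u + 12 = (u - 3)*(u - 4);  u^2 + 3*u - 18 = (u + 6)*(u - 3);  u^2 - 2*u - 8 = (u - 4)*(u + 2)
Cancel the common factors (u - 4), (u - 3), (u + 2).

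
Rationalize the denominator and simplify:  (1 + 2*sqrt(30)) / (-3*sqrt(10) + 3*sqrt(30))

Multiply numerator and denominator by 3*sqrt(10) + 3*sqrt(30).
Denominator becomes 180; numerator becomes 3*sqrt(10) + 3*sqrt(30) + 60*sqrt(3) + 180.

(sqrt(10) + sqrt(30) + 20*sqrt(3) + 60)/60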